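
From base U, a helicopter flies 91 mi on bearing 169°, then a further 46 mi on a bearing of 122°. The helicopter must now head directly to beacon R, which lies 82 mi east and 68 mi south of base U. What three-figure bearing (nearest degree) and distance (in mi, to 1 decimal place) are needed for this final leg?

Leg 1 (169°, 91 mi): east 91 sin 169° = 17.36, north 91 cos 169° = -89.33
Leg 2 (122°, 46 mi): east 46 sin 122° = 39.01, north 46 cos 122° = -24.38
Current position: (56.37, -113.70). Target: (82, -68). Remaining: Δeast = 25.63, Δnorth = 45.70.
Bearing = atan2(25.63, 45.70) mod 360° = 29.28°; distance = √((25.63)² + (45.70)²) = 52.398 mi.

029°, 52.4 mi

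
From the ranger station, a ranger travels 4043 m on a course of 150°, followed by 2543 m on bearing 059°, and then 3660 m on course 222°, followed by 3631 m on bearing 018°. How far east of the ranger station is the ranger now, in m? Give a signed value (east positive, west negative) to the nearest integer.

Leg 1 (150°, 4043 m): east 4043 sin 150° = 2021.50, north 4043 cos 150° = -3501.34
Leg 2 (059°, 2543 m): east 2543 sin 59° = 2179.78, north 2543 cos 59° = 1309.74
Leg 3 (222°, 3660 m): east 3660 sin 222° = -2449.02, north 3660 cos 222° = -2719.91
Leg 4 (018°, 3631 m): east 3631 sin 18° = 1122.04, north 3631 cos 18° = 3453.29
Net east component: 2874.30 m.

2874 m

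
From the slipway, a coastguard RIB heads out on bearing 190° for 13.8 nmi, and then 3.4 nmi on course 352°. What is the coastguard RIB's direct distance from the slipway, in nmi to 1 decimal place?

Leg 1 (190°, 13.8 nmi): east 13.8 sin 190° = -2.40, north 13.8 cos 190° = -13.59
Leg 2 (352°, 3.4 nmi): east 3.4 sin 352° = -0.47, north 3.4 cos 352° = 3.37
Net: -2.87 east, -10.22 north. Distance = √((-2.87)² + (-10.22)²) = 10.619 nmi.

10.6 nmi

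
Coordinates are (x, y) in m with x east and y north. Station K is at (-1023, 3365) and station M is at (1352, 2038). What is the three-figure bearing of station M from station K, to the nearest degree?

Δeast = 1352 − -1023 = 2375.00; Δnorth = 2038 − 3365 = -1327.00.
Bearing = atan2(Δeast, Δnorth) mod 360° = 119.19° ≈ 119°.

119°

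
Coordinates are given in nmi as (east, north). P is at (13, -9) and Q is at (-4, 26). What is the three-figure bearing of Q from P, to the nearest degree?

334°

Δeast = -4 − 13 = -17.00; Δnorth = 26 − -9 = 35.00.
Bearing = atan2(Δeast, Δnorth) mod 360° = 334.09° ≈ 334°.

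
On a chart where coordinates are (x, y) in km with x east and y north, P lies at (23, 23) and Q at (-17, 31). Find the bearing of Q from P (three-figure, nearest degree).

281°

Δeast = -17 − 23 = -40.00; Δnorth = 31 − 23 = 8.00.
Bearing = atan2(Δeast, Δnorth) mod 360° = 281.31° ≈ 281°.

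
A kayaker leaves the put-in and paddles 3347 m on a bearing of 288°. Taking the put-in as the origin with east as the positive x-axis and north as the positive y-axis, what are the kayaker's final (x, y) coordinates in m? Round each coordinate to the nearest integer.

Leg 1 (288°, 3347 m): east 3347 sin 288° = -3183.19, north 3347 cos 288° = 1034.28
Summing: -3183.19 m east, 1034.28 m north → (-3183, 1034).

(-3183, 1034)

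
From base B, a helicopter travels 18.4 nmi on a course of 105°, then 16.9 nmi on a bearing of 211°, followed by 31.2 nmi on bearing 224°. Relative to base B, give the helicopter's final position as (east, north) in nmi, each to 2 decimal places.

Leg 1 (105°, 18.4 nmi): east 18.4 sin 105° = 17.77, north 18.4 cos 105° = -4.76
Leg 2 (211°, 16.9 nmi): east 16.9 sin 211° = -8.70, north 16.9 cos 211° = -14.49
Leg 3 (224°, 31.2 nmi): east 31.2 sin 224° = -21.67, north 31.2 cos 224° = -22.44
Summing: -12.60 nmi east, -41.69 nmi north → (-12.60, -41.69).

(-12.60, -41.69)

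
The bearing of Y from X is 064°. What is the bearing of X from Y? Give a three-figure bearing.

244°

Back-bearing = 064° + 180° = 244°.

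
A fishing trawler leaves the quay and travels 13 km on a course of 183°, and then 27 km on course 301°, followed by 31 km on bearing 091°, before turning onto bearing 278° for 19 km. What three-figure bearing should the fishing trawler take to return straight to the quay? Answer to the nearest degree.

105°

Leg 1 (183°, 13 km): east 13 sin 183° = -0.68, north 13 cos 183° = -12.98
Leg 2 (301°, 27 km): east 27 sin 301° = -23.14, north 27 cos 301° = 13.91
Leg 3 (091°, 31 km): east 31 sin 91° = 31.00, north 31 cos 91° = -0.54
Leg 4 (278°, 19 km): east 19 sin 278° = -18.82, north 19 cos 278° = 2.64
Net displacement: -11.64 east, 3.03 north. Direction back to start is (11.64, -3.03): bearing = atan2(11.64, -3.03) mod 360° = 104.57° ≈ 105°.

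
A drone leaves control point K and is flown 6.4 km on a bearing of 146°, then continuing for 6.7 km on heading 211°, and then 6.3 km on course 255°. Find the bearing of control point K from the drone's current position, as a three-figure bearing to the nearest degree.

025°

Leg 1 (146°, 6.4 km): east 6.4 sin 146° = 3.58, north 6.4 cos 146° = -5.31
Leg 2 (211°, 6.7 km): east 6.7 sin 211° = -3.45, north 6.7 cos 211° = -5.74
Leg 3 (255°, 6.3 km): east 6.3 sin 255° = -6.09, north 6.3 cos 255° = -1.63
Net displacement: -5.96 east, -12.68 north. Direction back to start is (5.96, 12.68): bearing = atan2(5.96, 12.68) mod 360° = 25.17° ≈ 025°.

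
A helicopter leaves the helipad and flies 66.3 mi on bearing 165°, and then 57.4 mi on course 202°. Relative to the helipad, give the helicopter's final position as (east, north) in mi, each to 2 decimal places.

(-4.34, -117.26)

Leg 1 (165°, 66.3 mi): east 66.3 sin 165° = 17.16, north 66.3 cos 165° = -64.04
Leg 2 (202°, 57.4 mi): east 57.4 sin 202° = -21.50, north 57.4 cos 202° = -53.22
Summing: -4.34 mi east, -117.26 mi north → (-4.34, -117.26).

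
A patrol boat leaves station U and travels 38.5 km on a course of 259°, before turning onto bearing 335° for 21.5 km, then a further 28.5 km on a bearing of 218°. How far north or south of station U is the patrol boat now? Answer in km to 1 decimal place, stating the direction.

Leg 1 (259°, 38.5 km): east 38.5 sin 259° = -37.79, north 38.5 cos 259° = -7.35
Leg 2 (335°, 21.5 km): east 21.5 sin 335° = -9.09, north 21.5 cos 335° = 19.49
Leg 3 (218°, 28.5 km): east 28.5 sin 218° = -17.55, north 28.5 cos 218° = -22.46
Net north component: -10.32 km.

10.3 km south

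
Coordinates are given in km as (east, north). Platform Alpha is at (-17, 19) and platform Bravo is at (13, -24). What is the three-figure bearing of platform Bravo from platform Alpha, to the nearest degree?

Δeast = 13 − -17 = 30.00; Δnorth = -24 − 19 = -43.00.
Bearing = atan2(Δeast, Δnorth) mod 360° = 145.10° ≈ 145°.

145°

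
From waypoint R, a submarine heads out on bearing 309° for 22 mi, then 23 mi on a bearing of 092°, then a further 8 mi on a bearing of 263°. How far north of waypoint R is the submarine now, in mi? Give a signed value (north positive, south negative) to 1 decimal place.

Leg 1 (309°, 22 mi): east 22 sin 309° = -17.10, north 22 cos 309° = 13.85
Leg 2 (092°, 23 mi): east 23 sin 92° = 22.99, north 23 cos 92° = -0.80
Leg 3 (263°, 8 mi): east 8 sin 263° = -7.94, north 8 cos 263° = -0.97
Net north component: 12.07 mi.

12.1 mi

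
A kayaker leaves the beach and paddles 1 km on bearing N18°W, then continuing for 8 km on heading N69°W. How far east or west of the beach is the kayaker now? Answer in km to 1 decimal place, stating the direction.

Leg 1 (N18°W, 1 km): east 1 sin 342° = -0.31, north 1 cos 342° = 0.95
Leg 2 (N69°W, 8 km): east 8 sin 291° = -7.47, north 8 cos 291° = 2.87
Net east component: -7.78 km.

7.8 km west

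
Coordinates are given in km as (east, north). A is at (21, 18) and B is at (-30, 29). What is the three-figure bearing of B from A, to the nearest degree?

Δeast = -30 − 21 = -51.00; Δnorth = 29 − 18 = 11.00.
Bearing = atan2(Δeast, Δnorth) mod 360° = 282.17° ≈ 282°.

282°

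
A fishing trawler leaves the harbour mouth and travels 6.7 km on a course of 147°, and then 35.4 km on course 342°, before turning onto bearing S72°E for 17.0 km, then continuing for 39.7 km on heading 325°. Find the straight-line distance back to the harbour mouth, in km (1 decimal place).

57.0 km

Leg 1 (147°, 6.7 km): east 6.7 sin 147° = 3.65, north 6.7 cos 147° = -5.62
Leg 2 (342°, 35.4 km): east 35.4 sin 342° = -10.94, north 35.4 cos 342° = 33.67
Leg 3 (S72°E, 17.0 km): east 17.0 sin 108° = 16.17, north 17.0 cos 108° = -5.25
Leg 4 (325°, 39.7 km): east 39.7 sin 325° = -22.77, north 39.7 cos 325° = 32.52
Net: -13.89 east, 55.32 north. Distance = √((-13.89)² + (55.32)²) = 57.033 km.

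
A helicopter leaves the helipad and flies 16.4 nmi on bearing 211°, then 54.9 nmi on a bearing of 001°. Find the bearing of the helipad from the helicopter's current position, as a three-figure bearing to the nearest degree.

170°

Leg 1 (211°, 16.4 nmi): east 16.4 sin 211° = -8.45, north 16.4 cos 211° = -14.06
Leg 2 (001°, 54.9 nmi): east 54.9 sin 1° = 0.96, north 54.9 cos 1° = 54.89
Net displacement: -7.49 east, 40.83 north. Direction back to start is (7.49, -40.83): bearing = atan2(7.49, -40.83) mod 360° = 169.61° ≈ 170°.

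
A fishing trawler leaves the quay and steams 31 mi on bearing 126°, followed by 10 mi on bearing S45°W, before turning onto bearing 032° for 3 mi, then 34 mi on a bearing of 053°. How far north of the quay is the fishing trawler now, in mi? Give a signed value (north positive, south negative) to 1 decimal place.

Leg 1 (126°, 31 mi): east 31 sin 126° = 25.08, north 31 cos 126° = -18.22
Leg 2 (S45°W, 10 mi): east 10 sin 225° = -7.07, north 10 cos 225° = -7.07
Leg 3 (032°, 3 mi): east 3 sin 32° = 1.59, north 3 cos 32° = 2.54
Leg 4 (053°, 34 mi): east 34 sin 53° = 27.15, north 34 cos 53° = 20.46
Net north component: -2.29 mi.

-2.3 mi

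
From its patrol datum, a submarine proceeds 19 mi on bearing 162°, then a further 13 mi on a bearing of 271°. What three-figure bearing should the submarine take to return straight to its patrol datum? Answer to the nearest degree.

Leg 1 (162°, 19 mi): east 19 sin 162° = 5.87, north 19 cos 162° = -18.07
Leg 2 (271°, 13 mi): east 13 sin 271° = -13.00, north 13 cos 271° = 0.23
Net displacement: -7.13 east, -17.84 north. Direction back to start is (7.13, 17.84): bearing = atan2(7.13, 17.84) mod 360° = 21.77° ≈ 022°.

022°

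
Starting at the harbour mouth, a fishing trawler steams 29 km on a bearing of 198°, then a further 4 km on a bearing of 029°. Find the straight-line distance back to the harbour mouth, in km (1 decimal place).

25.1 km

Leg 1 (198°, 29 km): east 29 sin 198° = -8.96, north 29 cos 198° = -27.58
Leg 2 (029°, 4 km): east 4 sin 29° = 1.94, north 4 cos 29° = 3.50
Net: -7.02 east, -24.08 north. Distance = √((-7.02)² + (-24.08)²) = 25.085 km.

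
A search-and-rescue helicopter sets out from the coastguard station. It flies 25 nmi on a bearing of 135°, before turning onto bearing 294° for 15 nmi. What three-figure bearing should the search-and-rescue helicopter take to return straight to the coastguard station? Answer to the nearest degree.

341°

Leg 1 (135°, 25 nmi): east 25 sin 135° = 17.68, north 25 cos 135° = -17.68
Leg 2 (294°, 15 nmi): east 15 sin 294° = -13.70, north 15 cos 294° = 6.10
Net displacement: 3.97 east, -11.58 north. Direction back to start is (-3.97, 11.58): bearing = atan2(-3.97, 11.58) mod 360° = 341.05° ≈ 341°.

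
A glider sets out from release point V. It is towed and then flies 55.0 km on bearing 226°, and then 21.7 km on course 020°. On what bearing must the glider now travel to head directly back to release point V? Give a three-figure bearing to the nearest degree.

061°

Leg 1 (226°, 55.0 km): east 55.0 sin 226° = -39.56, north 55.0 cos 226° = -38.21
Leg 2 (020°, 21.7 km): east 21.7 sin 20° = 7.42, north 21.7 cos 20° = 20.39
Net displacement: -32.14 east, -17.81 north. Direction back to start is (32.14, 17.81): bearing = atan2(32.14, 17.81) mod 360° = 61.00° ≈ 061°.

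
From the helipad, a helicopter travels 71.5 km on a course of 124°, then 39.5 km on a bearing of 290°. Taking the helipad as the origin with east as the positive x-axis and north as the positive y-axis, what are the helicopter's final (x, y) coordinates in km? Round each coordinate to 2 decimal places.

(22.16, -26.47)

Leg 1 (124°, 71.5 km): east 71.5 sin 124° = 59.28, north 71.5 cos 124° = -39.98
Leg 2 (290°, 39.5 km): east 39.5 sin 290° = -37.12, north 39.5 cos 290° = 13.51
Summing: 22.16 km east, -26.47 km north → (22.16, -26.47).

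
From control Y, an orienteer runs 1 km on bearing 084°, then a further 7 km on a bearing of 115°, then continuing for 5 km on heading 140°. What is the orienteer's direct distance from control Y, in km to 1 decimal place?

12.5 km

Leg 1 (084°, 1 km): east 1 sin 84° = 0.99, north 1 cos 84° = 0.10
Leg 2 (115°, 7 km): east 7 sin 115° = 6.34, north 7 cos 115° = -2.96
Leg 3 (140°, 5 km): east 5 sin 140° = 3.21, north 5 cos 140° = -3.83
Net: 10.55 east, -6.68 north. Distance = √((10.55)² + (-6.68)²) = 12.491 km.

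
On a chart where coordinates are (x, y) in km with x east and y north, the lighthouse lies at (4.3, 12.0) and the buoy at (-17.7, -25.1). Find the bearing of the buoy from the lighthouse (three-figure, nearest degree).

211°

Δeast = -17.7 − 4.3 = -22.00; Δnorth = -25.1 − 12.0 = -37.10.
Bearing = atan2(Δeast, Δnorth) mod 360° = 210.67° ≈ 211°.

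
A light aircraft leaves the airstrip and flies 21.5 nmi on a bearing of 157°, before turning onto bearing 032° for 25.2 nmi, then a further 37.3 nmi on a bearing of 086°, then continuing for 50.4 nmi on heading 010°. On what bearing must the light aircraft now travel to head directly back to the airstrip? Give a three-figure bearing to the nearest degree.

Leg 1 (157°, 21.5 nmi): east 21.5 sin 157° = 8.40, north 21.5 cos 157° = -19.79
Leg 2 (032°, 25.2 nmi): east 25.2 sin 32° = 13.35, north 25.2 cos 32° = 21.37
Leg 3 (086°, 37.3 nmi): east 37.3 sin 86° = 37.21, north 37.3 cos 86° = 2.60
Leg 4 (010°, 50.4 nmi): east 50.4 sin 10° = 8.75, north 50.4 cos 10° = 49.63
Net displacement: 67.72 east, 53.82 north. Direction back to start is (-67.72, -53.82): bearing = atan2(-67.72, -53.82) mod 360° = 231.52° ≈ 232°.

232°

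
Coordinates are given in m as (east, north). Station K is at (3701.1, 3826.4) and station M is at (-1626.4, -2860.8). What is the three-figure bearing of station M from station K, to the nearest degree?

Δeast = -1626.4 − 3701.1 = -5327.50; Δnorth = -2860.8 − 3826.4 = -6687.20.
Bearing = atan2(Δeast, Δnorth) mod 360° = 218.54° ≈ 219°.

219°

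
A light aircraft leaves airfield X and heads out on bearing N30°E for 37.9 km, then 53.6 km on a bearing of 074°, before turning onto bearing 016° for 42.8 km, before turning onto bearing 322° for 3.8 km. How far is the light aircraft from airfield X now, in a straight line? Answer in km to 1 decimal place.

Leg 1 (N30°E, 37.9 km): east 37.9 sin 30° = 18.95, north 37.9 cos 30° = 32.82
Leg 2 (074°, 53.6 km): east 53.6 sin 74° = 51.52, north 53.6 cos 74° = 14.77
Leg 3 (016°, 42.8 km): east 42.8 sin 16° = 11.80, north 42.8 cos 16° = 41.14
Leg 4 (322°, 3.8 km): east 3.8 sin 322° = -2.34, north 3.8 cos 322° = 2.99
Net: 79.93 east, 91.73 north. Distance = √((79.93)² + (91.73)²) = 121.672 km.

121.7 km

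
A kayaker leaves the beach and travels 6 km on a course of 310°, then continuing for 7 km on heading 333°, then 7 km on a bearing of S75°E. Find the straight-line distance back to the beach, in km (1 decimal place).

Leg 1 (310°, 6 km): east 6 sin 310° = -4.60, north 6 cos 310° = 3.86
Leg 2 (333°, 7 km): east 7 sin 333° = -3.18, north 7 cos 333° = 6.24
Leg 3 (S75°E, 7 km): east 7 sin 105° = 6.76, north 7 cos 105° = -1.81
Net: -1.01 east, 8.28 north. Distance = √((-1.01)² + (8.28)²) = 8.344 km.

8.3 km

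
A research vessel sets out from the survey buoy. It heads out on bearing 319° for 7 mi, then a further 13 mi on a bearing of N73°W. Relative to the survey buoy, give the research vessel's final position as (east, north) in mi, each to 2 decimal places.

(-17.02, 9.08)

Leg 1 (319°, 7 mi): east 7 sin 319° = -4.59, north 7 cos 319° = 5.28
Leg 2 (N73°W, 13 mi): east 13 sin 287° = -12.43, north 13 cos 287° = 3.80
Summing: -17.02 mi east, 9.08 mi north → (-17.02, 9.08).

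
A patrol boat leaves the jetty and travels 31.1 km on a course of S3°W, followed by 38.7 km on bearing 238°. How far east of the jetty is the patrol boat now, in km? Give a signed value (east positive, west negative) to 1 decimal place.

-34.4 km

Leg 1 (S3°W, 31.1 km): east 31.1 sin 183° = -1.63, north 31.1 cos 183° = -31.06
Leg 2 (238°, 38.7 km): east 38.7 sin 238° = -32.82, north 38.7 cos 238° = -20.51
Net east component: -34.45 km.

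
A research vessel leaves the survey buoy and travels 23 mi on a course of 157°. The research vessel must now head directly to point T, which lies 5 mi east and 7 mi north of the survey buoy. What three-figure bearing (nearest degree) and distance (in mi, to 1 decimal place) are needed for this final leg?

Leg 1 (157°, 23 mi): east 23 sin 157° = 8.99, north 23 cos 157° = -21.17
Current position: (8.99, -21.17). Target: (5, 7). Remaining: Δeast = -3.99, Δnorth = 28.17.
Bearing = atan2(-3.99, 28.17) mod 360° = 351.95°; distance = √((-3.99)² + (28.17)²) = 28.452 mi.

352°, 28.5 mi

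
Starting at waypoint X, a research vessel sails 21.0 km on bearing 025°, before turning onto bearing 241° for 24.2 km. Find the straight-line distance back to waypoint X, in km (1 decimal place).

14.3 km

Leg 1 (025°, 21.0 km): east 21.0 sin 25° = 8.87, north 21.0 cos 25° = 19.03
Leg 2 (241°, 24.2 km): east 24.2 sin 241° = -21.17, north 24.2 cos 241° = -11.73
Net: -12.29 east, 7.30 north. Distance = √((-12.29)² + (7.30)²) = 14.295 km.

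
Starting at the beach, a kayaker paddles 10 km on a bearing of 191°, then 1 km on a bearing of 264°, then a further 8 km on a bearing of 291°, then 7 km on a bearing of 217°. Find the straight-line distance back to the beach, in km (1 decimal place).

Leg 1 (191°, 10 km): east 10 sin 191° = -1.91, north 10 cos 191° = -9.82
Leg 2 (264°, 1 km): east 1 sin 264° = -0.99, north 1 cos 264° = -0.10
Leg 3 (291°, 8 km): east 8 sin 291° = -7.47, north 8 cos 291° = 2.87
Leg 4 (217°, 7 km): east 7 sin 217° = -4.21, north 7 cos 217° = -5.59
Net: -14.58 east, -12.64 north. Distance = √((-14.58)² + (-12.64)²) = 19.302 km.

19.3 km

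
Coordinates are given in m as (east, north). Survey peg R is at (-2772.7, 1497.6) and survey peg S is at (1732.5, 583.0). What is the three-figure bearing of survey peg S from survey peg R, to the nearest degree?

101°

Δeast = 1732.5 − -2772.7 = 4505.20; Δnorth = 583.0 − 1497.6 = -914.60.
Bearing = atan2(Δeast, Δnorth) mod 360° = 101.48° ≈ 101°.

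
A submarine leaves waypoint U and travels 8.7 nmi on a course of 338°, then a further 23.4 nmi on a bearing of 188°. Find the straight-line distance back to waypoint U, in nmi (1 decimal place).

Leg 1 (338°, 8.7 nmi): east 8.7 sin 338° = -3.26, north 8.7 cos 338° = 8.07
Leg 2 (188°, 23.4 nmi): east 23.4 sin 188° = -3.26, north 23.4 cos 188° = -23.17
Net: -6.52 east, -15.11 north. Distance = √((-6.52)² + (-15.11)²) = 16.451 nmi.

16.5 nmi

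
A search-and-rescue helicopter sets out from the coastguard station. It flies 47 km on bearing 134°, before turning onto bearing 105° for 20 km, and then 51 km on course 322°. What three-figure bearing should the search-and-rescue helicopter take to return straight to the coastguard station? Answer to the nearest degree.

264°

Leg 1 (134°, 47 km): east 47 sin 134° = 33.81, north 47 cos 134° = -32.65
Leg 2 (105°, 20 km): east 20 sin 105° = 19.32, north 20 cos 105° = -5.18
Leg 3 (322°, 51 km): east 51 sin 322° = -31.40, north 51 cos 322° = 40.19
Net displacement: 21.73 east, 2.36 north. Direction back to start is (-21.73, -2.36): bearing = atan2(-21.73, -2.36) mod 360° = 263.79° ≈ 264°.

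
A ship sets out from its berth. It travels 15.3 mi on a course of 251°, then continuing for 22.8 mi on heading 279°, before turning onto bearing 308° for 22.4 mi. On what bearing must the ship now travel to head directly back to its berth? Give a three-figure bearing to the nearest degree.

Leg 1 (251°, 15.3 mi): east 15.3 sin 251° = -14.47, north 15.3 cos 251° = -4.98
Leg 2 (279°, 22.8 mi): east 22.8 sin 279° = -22.52, north 22.8 cos 279° = 3.57
Leg 3 (308°, 22.4 mi): east 22.4 sin 308° = -17.65, north 22.4 cos 308° = 13.79
Net displacement: -54.64 east, 12.38 north. Direction back to start is (54.64, -12.38): bearing = atan2(54.64, -12.38) mod 360° = 102.76° ≈ 103°.

103°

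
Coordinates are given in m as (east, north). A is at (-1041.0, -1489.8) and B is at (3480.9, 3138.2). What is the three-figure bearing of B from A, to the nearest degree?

044°

Δeast = 3480.9 − -1041.0 = 4521.90; Δnorth = 3138.2 − -1489.8 = 4628.00.
Bearing = atan2(Δeast, Δnorth) mod 360° = 44.34° ≈ 044°.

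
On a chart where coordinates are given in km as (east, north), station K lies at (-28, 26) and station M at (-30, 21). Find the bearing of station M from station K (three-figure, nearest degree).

202°

Δeast = -30 − -28 = -2.00; Δnorth = 21 − 26 = -5.00.
Bearing = atan2(Δeast, Δnorth) mod 360° = 201.80° ≈ 202°.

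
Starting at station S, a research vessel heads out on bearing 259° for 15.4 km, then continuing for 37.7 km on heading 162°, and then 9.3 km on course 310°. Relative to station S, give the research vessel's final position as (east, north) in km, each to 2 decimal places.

Leg 1 (259°, 15.4 km): east 15.4 sin 259° = -15.12, north 15.4 cos 259° = -2.94
Leg 2 (162°, 37.7 km): east 37.7 sin 162° = 11.65, north 37.7 cos 162° = -35.85
Leg 3 (310°, 9.3 km): east 9.3 sin 310° = -7.12, north 9.3 cos 310° = 5.98
Summing: -10.59 km east, -32.82 km north → (-10.59, -32.82).

(-10.59, -32.82)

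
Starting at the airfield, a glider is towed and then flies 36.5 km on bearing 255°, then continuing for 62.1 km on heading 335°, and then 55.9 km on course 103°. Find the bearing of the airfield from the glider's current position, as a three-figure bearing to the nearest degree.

168°

Leg 1 (255°, 36.5 km): east 36.5 sin 255° = -35.26, north 36.5 cos 255° = -9.45
Leg 2 (335°, 62.1 km): east 62.1 sin 335° = -26.24, north 62.1 cos 335° = 56.28
Leg 3 (103°, 55.9 km): east 55.9 sin 103° = 54.47, north 55.9 cos 103° = -12.57
Net displacement: -7.03 east, 34.26 north. Direction back to start is (7.03, -34.26): bearing = atan2(7.03, -34.26) mod 360° = 168.40° ≈ 168°.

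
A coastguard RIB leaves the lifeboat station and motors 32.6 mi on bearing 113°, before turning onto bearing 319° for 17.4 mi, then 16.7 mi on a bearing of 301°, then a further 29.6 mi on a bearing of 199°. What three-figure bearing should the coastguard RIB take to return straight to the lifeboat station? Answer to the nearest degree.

Leg 1 (113°, 32.6 mi): east 32.6 sin 113° = 30.01, north 32.6 cos 113° = -12.74
Leg 2 (319°, 17.4 mi): east 17.4 sin 319° = -11.42, north 17.4 cos 319° = 13.13
Leg 3 (301°, 16.7 mi): east 16.7 sin 301° = -14.31, north 16.7 cos 301° = 8.60
Leg 4 (199°, 29.6 mi): east 29.6 sin 199° = -9.64, north 29.6 cos 199° = -27.99
Net displacement: -5.36 east, -18.99 north. Direction back to start is (5.36, 18.99): bearing = atan2(5.36, 18.99) mod 360° = 15.76° ≈ 016°.

016°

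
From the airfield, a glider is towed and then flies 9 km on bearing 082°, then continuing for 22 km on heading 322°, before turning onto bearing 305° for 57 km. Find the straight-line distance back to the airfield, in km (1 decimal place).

Leg 1 (082°, 9 km): east 9 sin 82° = 8.91, north 9 cos 82° = 1.25
Leg 2 (322°, 22 km): east 22 sin 322° = -13.54, north 22 cos 322° = 17.34
Leg 3 (305°, 57 km): east 57 sin 305° = -46.69, north 57 cos 305° = 32.69
Net: -51.32 east, 51.28 north. Distance = √((-51.32)² + (51.28)²) = 72.554 km.

72.6 km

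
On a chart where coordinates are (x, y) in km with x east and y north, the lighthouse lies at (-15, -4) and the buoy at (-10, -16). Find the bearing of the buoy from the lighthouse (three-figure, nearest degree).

Δeast = -10 − -15 = 5.00; Δnorth = -16 − -4 = -12.00.
Bearing = atan2(Δeast, Δnorth) mod 360° = 157.38° ≈ 157°.

157°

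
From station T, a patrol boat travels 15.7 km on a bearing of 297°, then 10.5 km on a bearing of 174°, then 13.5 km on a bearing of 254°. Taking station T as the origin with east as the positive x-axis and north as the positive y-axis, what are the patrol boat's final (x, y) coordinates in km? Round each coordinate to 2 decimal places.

(-25.87, -7.04)

Leg 1 (297°, 15.7 km): east 15.7 sin 297° = -13.99, north 15.7 cos 297° = 7.13
Leg 2 (174°, 10.5 km): east 10.5 sin 174° = 1.10, north 10.5 cos 174° = -10.44
Leg 3 (254°, 13.5 km): east 13.5 sin 254° = -12.98, north 13.5 cos 254° = -3.72
Summing: -25.87 km east, -7.04 km north → (-25.87, -7.04).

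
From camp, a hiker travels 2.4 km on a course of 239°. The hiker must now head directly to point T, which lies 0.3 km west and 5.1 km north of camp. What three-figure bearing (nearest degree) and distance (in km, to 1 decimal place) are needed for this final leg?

Leg 1 (239°, 2.4 km): east 2.4 sin 239° = -2.06, north 2.4 cos 239° = -1.24
Current position: (-2.06, -1.24). Target: (-0.3, 5.1). Remaining: Δeast = 1.76, Δnorth = 6.34.
Bearing = atan2(1.76, 6.34) mod 360° = 15.50°; distance = √((1.76)² + (6.34)²) = 6.575 km.

016°, 6.6 km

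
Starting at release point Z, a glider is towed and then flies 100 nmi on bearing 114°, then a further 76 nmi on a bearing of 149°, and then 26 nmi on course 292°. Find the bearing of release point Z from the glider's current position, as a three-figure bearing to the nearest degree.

312°

Leg 1 (114°, 100 nmi): east 100 sin 114° = 91.35, north 100 cos 114° = -40.67
Leg 2 (149°, 76 nmi): east 76 sin 149° = 39.14, north 76 cos 149° = -65.14
Leg 3 (292°, 26 nmi): east 26 sin 292° = -24.11, north 26 cos 292° = 9.74
Net displacement: 106.39 east, -96.08 north. Direction back to start is (-106.39, 96.08): bearing = atan2(-106.39, 96.08) mod 360° = 312.08° ≈ 312°.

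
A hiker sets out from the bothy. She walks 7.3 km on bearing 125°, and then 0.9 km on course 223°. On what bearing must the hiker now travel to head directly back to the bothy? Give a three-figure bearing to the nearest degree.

Leg 1 (125°, 7.3 km): east 7.3 sin 125° = 5.98, north 7.3 cos 125° = -4.19
Leg 2 (223°, 0.9 km): east 0.9 sin 223° = -0.61, north 0.9 cos 223° = -0.66
Net displacement: 5.37 east, -4.85 north. Direction back to start is (-5.37, 4.85): bearing = atan2(-5.37, 4.85) mod 360° = 312.08° ≈ 312°.

312°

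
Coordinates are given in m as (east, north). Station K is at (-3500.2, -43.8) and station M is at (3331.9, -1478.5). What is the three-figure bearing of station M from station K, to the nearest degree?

102°

Δeast = 3331.9 − -3500.2 = 6832.10; Δnorth = -1478.5 − -43.8 = -1434.70.
Bearing = atan2(Δeast, Δnorth) mod 360° = 101.86° ≈ 102°.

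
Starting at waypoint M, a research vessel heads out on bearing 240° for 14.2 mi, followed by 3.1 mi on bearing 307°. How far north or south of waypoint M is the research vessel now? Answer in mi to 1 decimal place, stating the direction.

Leg 1 (240°, 14.2 mi): east 14.2 sin 240° = -12.30, north 14.2 cos 240° = -7.10
Leg 2 (307°, 3.1 mi): east 3.1 sin 307° = -2.48, north 3.1 cos 307° = 1.87
Net north component: -5.23 mi.

5.2 mi south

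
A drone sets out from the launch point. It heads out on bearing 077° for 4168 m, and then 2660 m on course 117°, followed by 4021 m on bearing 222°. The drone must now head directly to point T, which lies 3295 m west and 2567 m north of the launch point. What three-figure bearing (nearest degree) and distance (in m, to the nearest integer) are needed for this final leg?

310°, 9134 m

Leg 1 (077°, 4168 m): east 4168 sin 77° = 4061.17, north 4168 cos 77° = 937.60
Leg 2 (117°, 2660 m): east 2660 sin 117° = 2370.08, north 2660 cos 117° = -1207.61
Leg 3 (222°, 4021 m): east 4021 sin 222° = -2690.57, north 4021 cos 222° = -2988.19
Current position: (3740.68, -3258.20). Target: (-3295, 2567). Remaining: Δeast = -7035.68, Δnorth = 5825.20.
Bearing = atan2(-7035.68, 5825.20) mod 360° = 309.62°; distance = √((-7035.68)² + (5825.20)²) = 9134.208 m.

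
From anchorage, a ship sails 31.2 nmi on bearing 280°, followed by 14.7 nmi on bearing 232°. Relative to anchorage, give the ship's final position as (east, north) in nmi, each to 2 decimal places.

Leg 1 (280°, 31.2 nmi): east 31.2 sin 280° = -30.73, north 31.2 cos 280° = 5.42
Leg 2 (232°, 14.7 nmi): east 14.7 sin 232° = -11.58, north 14.7 cos 232° = -9.05
Summing: -42.31 nmi east, -3.63 nmi north → (-42.31, -3.63).

(-42.31, -3.63)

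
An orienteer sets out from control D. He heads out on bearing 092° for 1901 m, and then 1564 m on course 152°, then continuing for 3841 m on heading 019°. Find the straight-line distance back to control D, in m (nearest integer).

Leg 1 (092°, 1901 m): east 1901 sin 92° = 1899.84, north 1901 cos 92° = -66.34
Leg 2 (152°, 1564 m): east 1564 sin 152° = 734.25, north 1564 cos 152° = -1380.93
Leg 3 (019°, 3841 m): east 3841 sin 19° = 1250.51, north 3841 cos 19° = 3631.74
Net: 3884.60 east, 2184.46 north. Distance = √((3884.60)² + (2184.46)²) = 4456.682 m.

4457 m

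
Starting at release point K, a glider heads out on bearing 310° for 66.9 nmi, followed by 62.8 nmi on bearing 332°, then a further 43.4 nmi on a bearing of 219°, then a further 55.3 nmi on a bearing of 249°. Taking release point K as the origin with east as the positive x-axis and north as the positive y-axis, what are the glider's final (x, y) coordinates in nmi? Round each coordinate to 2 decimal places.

Leg 1 (310°, 66.9 nmi): east 66.9 sin 310° = -51.25, north 66.9 cos 310° = 43.00
Leg 2 (332°, 62.8 nmi): east 62.8 sin 332° = -29.48, north 62.8 cos 332° = 55.45
Leg 3 (219°, 43.4 nmi): east 43.4 sin 219° = -27.31, north 43.4 cos 219° = -33.73
Leg 4 (249°, 55.3 nmi): east 55.3 sin 249° = -51.63, north 55.3 cos 249° = -19.82
Summing: -159.67 nmi east, 44.91 nmi north → (-159.67, 44.91).

(-159.67, 44.91)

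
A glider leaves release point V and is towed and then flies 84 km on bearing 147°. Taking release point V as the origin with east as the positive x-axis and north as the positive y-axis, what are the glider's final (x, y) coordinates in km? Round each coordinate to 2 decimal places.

Leg 1 (147°, 84 km): east 84 sin 147° = 45.75, north 84 cos 147° = -70.45
Summing: 45.75 km east, -70.45 km north → (45.75, -70.45).

(45.75, -70.45)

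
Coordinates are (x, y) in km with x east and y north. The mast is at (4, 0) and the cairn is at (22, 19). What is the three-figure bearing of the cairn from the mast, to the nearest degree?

043°

Δeast = 22 − 4 = 18.00; Δnorth = 19 − 0 = 19.00.
Bearing = atan2(Δeast, Δnorth) mod 360° = 43.45° ≈ 043°.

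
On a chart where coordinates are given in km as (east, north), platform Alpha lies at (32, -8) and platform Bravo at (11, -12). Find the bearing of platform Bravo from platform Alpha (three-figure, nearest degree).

Δeast = 11 − 32 = -21.00; Δnorth = -12 − -8 = -4.00.
Bearing = atan2(Δeast, Δnorth) mod 360° = 259.22° ≈ 259°.

259°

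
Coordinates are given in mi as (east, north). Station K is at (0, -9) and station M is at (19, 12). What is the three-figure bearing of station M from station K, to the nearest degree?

Δeast = 19 − 0 = 19.00; Δnorth = 12 − -9 = 21.00.
Bearing = atan2(Δeast, Δnorth) mod 360° = 42.14° ≈ 042°.

042°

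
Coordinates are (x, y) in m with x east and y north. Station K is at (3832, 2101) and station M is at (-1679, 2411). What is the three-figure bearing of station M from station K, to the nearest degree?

273°

Δeast = -1679 − 3832 = -5511.00; Δnorth = 2411 − 2101 = 310.00.
Bearing = atan2(Δeast, Δnorth) mod 360° = 273.22° ≈ 273°.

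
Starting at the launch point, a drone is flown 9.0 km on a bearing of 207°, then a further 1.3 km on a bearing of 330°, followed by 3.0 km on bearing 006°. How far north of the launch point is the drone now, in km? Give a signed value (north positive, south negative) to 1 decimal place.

-3.9 km

Leg 1 (207°, 9.0 km): east 9.0 sin 207° = -4.09, north 9.0 cos 207° = -8.02
Leg 2 (330°, 1.3 km): east 1.3 sin 330° = -0.65, north 1.3 cos 330° = 1.13
Leg 3 (006°, 3.0 km): east 3.0 sin 6° = 0.31, north 3.0 cos 6° = 2.98
Net north component: -3.91 km.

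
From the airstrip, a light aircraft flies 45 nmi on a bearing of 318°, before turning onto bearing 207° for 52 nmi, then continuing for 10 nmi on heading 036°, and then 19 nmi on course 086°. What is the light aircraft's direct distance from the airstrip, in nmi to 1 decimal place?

29.1 nmi

Leg 1 (318°, 45 nmi): east 45 sin 318° = -30.11, north 45 cos 318° = 33.44
Leg 2 (207°, 52 nmi): east 52 sin 207° = -23.61, north 52 cos 207° = -46.33
Leg 3 (036°, 10 nmi): east 10 sin 36° = 5.88, north 10 cos 36° = 8.09
Leg 4 (086°, 19 nmi): east 19 sin 86° = 18.95, north 19 cos 86° = 1.33
Net: -28.89 east, -3.48 north. Distance = √((-28.89)² + (-3.48)²) = 29.095 nmi.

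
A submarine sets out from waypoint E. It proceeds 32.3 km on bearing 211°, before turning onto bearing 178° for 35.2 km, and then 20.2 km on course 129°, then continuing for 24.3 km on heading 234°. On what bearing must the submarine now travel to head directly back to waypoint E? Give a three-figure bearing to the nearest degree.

012°

Leg 1 (211°, 32.3 km): east 32.3 sin 211° = -16.64, north 32.3 cos 211° = -27.69
Leg 2 (178°, 35.2 km): east 35.2 sin 178° = 1.23, north 35.2 cos 178° = -35.18
Leg 3 (129°, 20.2 km): east 20.2 sin 129° = 15.70, north 20.2 cos 129° = -12.71
Leg 4 (234°, 24.3 km): east 24.3 sin 234° = -19.66, north 24.3 cos 234° = -14.28
Net displacement: -19.37 east, -89.86 north. Direction back to start is (19.37, 89.86): bearing = atan2(19.37, 89.86) mod 360° = 12.16° ≈ 012°.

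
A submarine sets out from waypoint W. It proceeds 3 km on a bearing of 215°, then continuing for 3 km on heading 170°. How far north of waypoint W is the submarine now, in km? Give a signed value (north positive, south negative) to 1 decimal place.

-5.4 km

Leg 1 (215°, 3 km): east 3 sin 215° = -1.72, north 3 cos 215° = -2.46
Leg 2 (170°, 3 km): east 3 sin 170° = 0.52, north 3 cos 170° = -2.95
Net north component: -5.41 km.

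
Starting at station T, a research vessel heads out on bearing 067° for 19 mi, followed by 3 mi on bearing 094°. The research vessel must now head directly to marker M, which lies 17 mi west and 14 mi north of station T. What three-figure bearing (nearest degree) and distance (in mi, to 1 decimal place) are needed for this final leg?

280°, 38.1 mi

Leg 1 (067°, 19 mi): east 19 sin 67° = 17.49, north 19 cos 67° = 7.42
Leg 2 (094°, 3 mi): east 3 sin 94° = 2.99, north 3 cos 94° = -0.21
Current position: (20.48, 7.21). Target: (-17, 14). Remaining: Δeast = -37.48, Δnorth = 6.79.
Bearing = atan2(-37.48, 6.79) mod 360° = 280.26°; distance = √((-37.48)² + (6.79)²) = 38.092 mi.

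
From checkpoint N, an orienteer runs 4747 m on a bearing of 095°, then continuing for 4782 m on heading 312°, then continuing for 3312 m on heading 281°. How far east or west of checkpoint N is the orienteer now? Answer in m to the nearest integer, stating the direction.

Leg 1 (095°, 4747 m): east 4747 sin 95° = 4728.94, north 4747 cos 95° = -413.73
Leg 2 (312°, 4782 m): east 4782 sin 312° = -3553.72, north 4782 cos 312° = 3199.78
Leg 3 (281°, 3312 m): east 3312 sin 281° = -3251.15, north 3312 cos 281° = 631.96
Net east component: -2075.93 m.

2076 m west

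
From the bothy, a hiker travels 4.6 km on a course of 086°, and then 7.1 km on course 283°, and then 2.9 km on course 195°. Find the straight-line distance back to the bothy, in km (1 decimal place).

Leg 1 (086°, 4.6 km): east 4.6 sin 86° = 4.59, north 4.6 cos 86° = 0.32
Leg 2 (283°, 7.1 km): east 7.1 sin 283° = -6.92, north 7.1 cos 283° = 1.60
Leg 3 (195°, 2.9 km): east 2.9 sin 195° = -0.75, north 2.9 cos 195° = -2.80
Net: -3.08 east, -0.88 north. Distance = √((-3.08)² + (-0.88)²) = 3.204 km.

3.2 km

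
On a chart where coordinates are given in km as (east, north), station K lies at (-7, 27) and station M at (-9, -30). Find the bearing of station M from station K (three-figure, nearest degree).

Δeast = -9 − -7 = -2.00; Δnorth = -30 − 27 = -57.00.
Bearing = atan2(Δeast, Δnorth) mod 360° = 182.01° ≈ 182°.

182°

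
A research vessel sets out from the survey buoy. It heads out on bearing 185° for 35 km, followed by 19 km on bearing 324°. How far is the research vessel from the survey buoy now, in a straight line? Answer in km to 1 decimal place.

Leg 1 (185°, 35 km): east 35 sin 185° = -3.05, north 35 cos 185° = -34.87
Leg 2 (324°, 19 km): east 19 sin 324° = -11.17, north 19 cos 324° = 15.37
Net: -14.22 east, -19.50 north. Distance = √((-14.22)² + (-19.50)²) = 24.130 km.

24.1 km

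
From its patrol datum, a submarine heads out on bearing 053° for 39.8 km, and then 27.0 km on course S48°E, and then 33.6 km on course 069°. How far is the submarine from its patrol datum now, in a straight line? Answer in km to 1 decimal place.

Leg 1 (053°, 39.8 km): east 39.8 sin 53° = 31.79, north 39.8 cos 53° = 23.95
Leg 2 (S48°E, 27.0 km): east 27.0 sin 132° = 20.06, north 27.0 cos 132° = -18.07
Leg 3 (069°, 33.6 km): east 33.6 sin 69° = 31.37, north 33.6 cos 69° = 12.04
Net: 83.22 east, 17.93 north. Distance = √((83.22)² + (17.93)²) = 85.128 km.

85.1 km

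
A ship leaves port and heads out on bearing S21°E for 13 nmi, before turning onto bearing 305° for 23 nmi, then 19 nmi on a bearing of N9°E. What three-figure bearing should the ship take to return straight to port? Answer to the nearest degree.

Leg 1 (S21°E, 13 nmi): east 13 sin 159° = 4.66, north 13 cos 159° = -12.14
Leg 2 (305°, 23 nmi): east 23 sin 305° = -18.84, north 23 cos 305° = 13.19
Leg 3 (N9°E, 19 nmi): east 19 sin 9° = 2.97, north 19 cos 9° = 18.77
Net displacement: -11.21 east, 19.82 north. Direction back to start is (11.21, -19.82): bearing = atan2(11.21, -19.82) mod 360° = 150.51° ≈ 151°.

151°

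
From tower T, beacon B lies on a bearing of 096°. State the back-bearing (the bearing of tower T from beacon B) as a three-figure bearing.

Back-bearing = 096° + 180° = 276°.

276°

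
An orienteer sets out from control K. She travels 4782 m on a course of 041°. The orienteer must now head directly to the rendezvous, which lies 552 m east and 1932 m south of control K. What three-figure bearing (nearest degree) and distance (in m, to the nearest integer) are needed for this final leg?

Leg 1 (041°, 4782 m): east 4782 sin 41° = 3137.27, north 4782 cos 41° = 3609.02
Current position: (3137.27, 3609.02). Target: (552, -1932). Remaining: Δeast = -2585.27, Δnorth = -5541.02.
Bearing = atan2(-2585.27, -5541.02) mod 360° = 205.01°; distance = √((-2585.27)² + (-5541.02)²) = 6114.455 m.

205°, 6114 m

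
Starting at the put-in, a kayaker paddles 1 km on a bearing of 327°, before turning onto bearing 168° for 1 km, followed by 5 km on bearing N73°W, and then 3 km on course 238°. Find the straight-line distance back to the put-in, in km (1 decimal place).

7.7 km

Leg 1 (327°, 1 km): east 1 sin 327° = -0.54, north 1 cos 327° = 0.84
Leg 2 (168°, 1 km): east 1 sin 168° = 0.21, north 1 cos 168° = -0.98
Leg 3 (N73°W, 5 km): east 5 sin 287° = -4.78, north 5 cos 287° = 1.46
Leg 4 (238°, 3 km): east 3 sin 238° = -2.54, north 3 cos 238° = -1.59
Net: -7.66 east, -0.27 north. Distance = √((-7.66)² + (-0.27)²) = 7.667 km.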